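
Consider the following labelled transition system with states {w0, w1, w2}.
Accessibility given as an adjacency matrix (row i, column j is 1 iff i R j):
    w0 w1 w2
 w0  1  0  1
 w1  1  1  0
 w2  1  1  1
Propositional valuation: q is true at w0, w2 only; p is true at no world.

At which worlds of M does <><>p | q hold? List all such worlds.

Let φ = <><>p | q. Evaluate φ at each world:
  w0 (successors {w0, w2}): φ is true.
  w1 (successors {w0, w1}): φ is false.
  w2 (successors {w0, w1, w2}): φ is true.
For instance, at w1:
  At w1: <><>p is false, q is false, so <><>p | q is false.
    At w1: <><>p requires <>p at some successor in {w0, w1}.
      At w0: <>p is false.
      At w1: <>p is false.
    So <><>p is false at w1.
Satisfying worlds: {w0, w2}

w0, w2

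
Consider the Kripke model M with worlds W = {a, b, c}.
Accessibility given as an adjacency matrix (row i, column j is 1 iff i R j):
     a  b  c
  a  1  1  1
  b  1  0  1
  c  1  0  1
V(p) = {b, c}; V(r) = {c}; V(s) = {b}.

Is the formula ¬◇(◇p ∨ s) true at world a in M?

At a: ◇(◇p ∨ s) is true, so ¬◇(◇p ∨ s) is false.
  At a: ◇(◇p ∨ s) requires ◇p ∨ s at some successor in {a, b, c}.
    ◇p ∨ s holds at a, so ◇(◇p ∨ s) is true at a.
      At a: ◇p is true, s is false, so ◇p ∨ s is true.

No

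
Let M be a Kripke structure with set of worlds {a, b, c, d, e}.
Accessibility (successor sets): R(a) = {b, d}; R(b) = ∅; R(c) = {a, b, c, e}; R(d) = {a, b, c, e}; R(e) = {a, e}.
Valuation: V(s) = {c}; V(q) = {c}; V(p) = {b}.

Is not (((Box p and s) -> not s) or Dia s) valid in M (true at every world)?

Recall that Box ψ holds at a world iff ψ holds at every accessible world, and Dia ψ holds iff ψ holds at some accessible world.
Let φ = not (((Box p and s) -> not s) or Dia s). Evaluate φ at each world:
  a (successors {b, d}): φ is false.
  b (successors ∅): φ is false.
  c (successors {a, b, c, e}): φ is false.
  d (successors {a, b, c, e}): φ is false.
  e (successors {a, e}): φ is false.
Detail at a (counterexample):
  At a: ((Box p and s) -> not s) or Dia s is true, so not (((Box p and s) -> not s) or Dia s) is false.
    At a: (Box p and s) -> not s is true, Dia s is false, so ((Box p and s) -> not s) or Dia s is true.
      At a: Box p and s is false, not s is true, so (Box p and s) -> not s is true.
      At a: Dia s requires s at some successor in {b, d}.
        At b: s is false.
        At d: s is false.
      So Dia s is false at a.

No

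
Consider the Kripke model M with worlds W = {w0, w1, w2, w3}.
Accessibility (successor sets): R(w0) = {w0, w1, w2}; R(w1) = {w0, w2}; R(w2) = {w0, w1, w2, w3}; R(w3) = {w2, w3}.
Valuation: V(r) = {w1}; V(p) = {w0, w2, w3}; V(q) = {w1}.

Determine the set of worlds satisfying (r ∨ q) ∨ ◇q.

Let φ = (r ∨ q) ∨ ◇q. Evaluate φ at each world:
  w0 (successors {w0, w1, w2}): φ is true.
  w1 (successors {w0, w2}): φ is true.
  w2 (successors {w0, w1, w2, w3}): φ is true.
  w3 (successors {w2, w3}): φ is false.
For instance, at w0:
  At w0: r ∨ q is false, ◇q is true, so (r ∨ q) ∨ ◇q is true.
    At w0: ◇q requires q at some successor in {w0, w1, w2}.
      q holds at w1, so ◇q is true at w0.
Satisfying worlds: {w0, w1, w2}

w0, w1, w2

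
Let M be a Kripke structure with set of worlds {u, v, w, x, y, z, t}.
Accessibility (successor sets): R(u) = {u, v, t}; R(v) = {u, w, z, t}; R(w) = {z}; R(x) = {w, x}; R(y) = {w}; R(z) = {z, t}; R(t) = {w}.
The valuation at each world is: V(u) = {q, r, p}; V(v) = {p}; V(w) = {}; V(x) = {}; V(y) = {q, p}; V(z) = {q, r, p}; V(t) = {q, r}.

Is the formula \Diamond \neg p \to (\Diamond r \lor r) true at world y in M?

No

At y: \Diamond \neg p is true, \Diamond r \lor r is false, so \Diamond \neg p \to (\Diamond r \lor r) is false.
  At y: \Diamond \neg p requires \neg p at some successor in {w}.
    \neg p holds at w, so \Diamond \neg p is true at y.
  At y: \Diamond r is false, r is false, so \Diamond r \lor r is false.
    At y: \Diamond r requires r at some successor in {w}.
      At w: r is false.
    So \Diamond r is false at y.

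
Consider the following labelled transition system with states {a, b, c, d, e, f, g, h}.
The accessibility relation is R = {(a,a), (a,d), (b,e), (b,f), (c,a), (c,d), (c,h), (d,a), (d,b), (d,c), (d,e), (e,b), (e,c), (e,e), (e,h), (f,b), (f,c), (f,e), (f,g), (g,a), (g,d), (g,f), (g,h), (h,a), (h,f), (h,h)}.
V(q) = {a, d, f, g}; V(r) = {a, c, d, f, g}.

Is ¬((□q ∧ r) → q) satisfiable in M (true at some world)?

No

Let φ = ¬((□q ∧ r) → q). Evaluate φ at each world:
  a (successors {a, d}): φ is false.
  b (successors {e, f}): φ is false.
  c (successors {a, d, h}): φ is false.
  d (successors {a, b, c, e}): φ is false.
  e (successors {b, c, e, h}): φ is false.
  f (successors {b, c, e, g}): φ is false.
  g (successors {a, d, f, h}): φ is false.
  h (successors {a, f, h}): φ is false.
For instance, at g:
  At g: (□q ∧ r) → q is true, so ¬((□q ∧ r) → q) is false.
    At g: □q ∧ r is false, q is true, so (□q ∧ r) → q is true.
      At g: □q is false, r is true, so □q ∧ r is false.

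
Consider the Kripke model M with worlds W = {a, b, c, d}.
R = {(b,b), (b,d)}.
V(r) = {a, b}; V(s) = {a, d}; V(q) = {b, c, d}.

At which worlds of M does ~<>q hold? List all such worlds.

a, c, d

Recall that <>ψ holds at a world iff ψ holds at some accessible world.
Let φ = ~<>q. Evaluate φ at each world:
  a (successors ∅): φ is true.
  b (successors {b, d}): φ is false.
  c (successors ∅): φ is true.
  d (successors ∅): φ is true.
For instance, at b:
  At b: <>q is true, so ~<>q is false.
    At b: <>q requires q at some successor in {b, d}.
      q holds at b, so <>q is true at b.
Satisfying worlds: {a, c, d}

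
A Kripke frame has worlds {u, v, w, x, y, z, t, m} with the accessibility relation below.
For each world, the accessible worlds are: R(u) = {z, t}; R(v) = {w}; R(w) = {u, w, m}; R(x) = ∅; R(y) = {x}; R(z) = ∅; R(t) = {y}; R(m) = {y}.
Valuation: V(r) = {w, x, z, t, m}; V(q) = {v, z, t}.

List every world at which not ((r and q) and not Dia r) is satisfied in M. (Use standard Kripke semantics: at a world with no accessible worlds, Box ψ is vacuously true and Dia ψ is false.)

u, v, w, x, y, m

Recall that Dia ψ holds at a world iff ψ holds at some accessible world.
Let φ = not ((r and q) and not Dia r). Evaluate φ at each world:
  u (successors {z, t}): φ is true.
  v (successors {w}): φ is true.
  w (successors {u, w, m}): φ is true.
  x (successors ∅): φ is true.
  y (successors {x}): φ is true.
  z (successors ∅): φ is false.
  t (successors {y}): φ is false.
  m (successors {y}): φ is true.
For instance, at m:
  At m: (r and q) and not Dia r is false, so not ((r and q) and not Dia r) is true.
    At m: r and q is false, not Dia r is true, so (r and q) and not Dia r is false.
      At m: Dia r is false, so not Dia r is true.
Satisfying worlds: {u, v, w, x, y, m}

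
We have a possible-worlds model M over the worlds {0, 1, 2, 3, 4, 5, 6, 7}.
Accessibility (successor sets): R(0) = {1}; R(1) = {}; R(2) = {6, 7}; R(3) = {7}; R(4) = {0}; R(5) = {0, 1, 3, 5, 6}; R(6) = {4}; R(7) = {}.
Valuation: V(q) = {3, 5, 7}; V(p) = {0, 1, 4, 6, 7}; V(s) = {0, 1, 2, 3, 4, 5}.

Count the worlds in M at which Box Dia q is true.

2

Let φ = Box Dia q. Evaluate φ at each world:
  0 (successors {1}): φ is false.
  1 (successors ∅): φ is true.
  2 (successors {6, 7}): φ is false.
  3 (successors {7}): φ is false.
  4 (successors {0}): φ is false.
  5 (successors {0, 1, 3, 5, 6}): φ is false.
  6 (successors {4}): φ is false.
  7 (successors ∅): φ is true.
For instance, at 4:
  At 4: Box Dia q requires Dia q at every successor {0}.
    Dia q fails at 0, so Box Dia q is false at 4.
      At 0: Dia q requires q at some successor in {1}.
        At 1: q is false.
      So Dia q is false at 0.
Satisfying worlds: {1, 7}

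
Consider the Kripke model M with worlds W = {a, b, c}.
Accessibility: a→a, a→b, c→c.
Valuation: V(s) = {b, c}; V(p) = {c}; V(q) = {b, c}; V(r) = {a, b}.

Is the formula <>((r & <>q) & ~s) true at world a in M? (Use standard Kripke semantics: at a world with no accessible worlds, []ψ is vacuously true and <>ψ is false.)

At a: <>((r & <>q) & ~s) requires (r & <>q) & ~s at some successor in {a, b}.
  (r & <>q) & ~s holds at a, so <>((r & <>q) & ~s) is true at a.
    At a: r & <>q is true, ~s is true, so (r & <>q) & ~s is true.
      At a: r is true, <>q is true, so r & <>q is true.

Yes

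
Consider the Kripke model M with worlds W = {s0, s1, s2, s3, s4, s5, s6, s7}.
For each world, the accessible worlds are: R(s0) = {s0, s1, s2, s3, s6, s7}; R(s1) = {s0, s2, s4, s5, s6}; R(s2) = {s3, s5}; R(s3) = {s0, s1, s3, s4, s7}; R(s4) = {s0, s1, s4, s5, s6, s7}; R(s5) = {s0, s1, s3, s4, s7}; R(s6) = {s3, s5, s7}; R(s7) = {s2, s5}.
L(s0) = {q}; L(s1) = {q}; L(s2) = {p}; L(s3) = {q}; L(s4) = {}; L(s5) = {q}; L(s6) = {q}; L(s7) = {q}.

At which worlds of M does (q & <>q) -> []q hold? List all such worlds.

s2, s4, s6

Recall that []ψ holds at a world iff ψ holds at every accessible world, and <>ψ holds iff ψ holds at some accessible world.
Let φ = (q & <>q) -> []q. Evaluate φ at each world:
  s0 (successors {s0, s1, s2, s3, s6, s7}): φ is false.
  s1 (successors {s0, s2, s4, s5, s6}): φ is false.
  s2 (successors {s3, s5}): φ is true.
  s3 (successors {s0, s1, s3, s4, s7}): φ is false.
  s4 (successors {s0, s1, s4, s5, s6, s7}): φ is true.
  s5 (successors {s0, s1, s3, s4, s7}): φ is false.
  s6 (successors {s3, s5, s7}): φ is true.
  s7 (successors {s2, s5}): φ is false.
For instance, at s6:
  At s6: q & <>q is true, []q is true, so (q & <>q) -> []q is true.
    At s6: q is true, <>q is true, so q & <>q is true.
      At s6: <>q requires q at some successor in {s3, s5, s7}.
        q holds at s3, so <>q is true at s6.
    At s6: []q requires q at every successor {s3, s5, s7}.
      At s3: q is true.
      At s5: q is true.
      At s7: q is true.
    So []q is true at s6.
Satisfying worlds: {s2, s4, s6}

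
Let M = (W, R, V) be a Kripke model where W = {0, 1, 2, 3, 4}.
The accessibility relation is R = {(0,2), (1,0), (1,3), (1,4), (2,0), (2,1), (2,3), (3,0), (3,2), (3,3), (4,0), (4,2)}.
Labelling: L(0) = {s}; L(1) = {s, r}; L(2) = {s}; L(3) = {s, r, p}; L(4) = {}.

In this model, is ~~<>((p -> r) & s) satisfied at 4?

Recall that <>ψ holds at a world iff ψ holds at some accessible world.
At 4: ~<>((p -> r) & s) is false, so ~~<>((p -> r) & s) is true.
  At 4: <>((p -> r) & s) is true, so ~<>((p -> r) & s) is false.
    At 4: <>((p -> r) & s) requires (p -> r) & s at some successor in {0, 2}.
      (p -> r) & s holds at 0, so <>((p -> r) & s) is true at 4.

Yes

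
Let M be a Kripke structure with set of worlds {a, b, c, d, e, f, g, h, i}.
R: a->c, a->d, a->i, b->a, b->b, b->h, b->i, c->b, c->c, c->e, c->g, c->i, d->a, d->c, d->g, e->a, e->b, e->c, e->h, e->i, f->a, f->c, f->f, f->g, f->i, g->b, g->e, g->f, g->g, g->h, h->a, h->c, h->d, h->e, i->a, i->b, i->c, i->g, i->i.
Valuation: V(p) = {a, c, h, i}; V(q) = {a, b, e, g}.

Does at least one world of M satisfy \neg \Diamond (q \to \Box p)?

No

Recall that \Box ψ holds at a world iff ψ holds at every accessible world, and \Diamond ψ holds iff ψ holds at some accessible world.
Let φ = \neg \Diamond (q \to \Box p). Evaluate φ at each world:
  a (successors {c, d, i}): φ is false.
  b (successors {a, b, h, i}): φ is false.
  c (successors {b, c, e, g, i}): φ is false.
  d (successors {a, c, g}): φ is false.
  e (successors {a, b, c, h, i}): φ is false.
  f (successors {a, c, f, g, i}): φ is false.
  g (successors {b, e, f, g, h}): φ is false.
  h (successors {a, c, d, e}): φ is false.
  i (successors {a, b, c, g, i}): φ is false.
For instance, at c:
  At c: \Diamond (q \to \Box p) is true, so \neg \Diamond (q \to \Box p) is false.
    At c: \Diamond (q \to \Box p) requires q \to \Box p at some successor in {b, c, e, g, i}.
      q \to \Box p holds at c, so \Diamond (q \to \Box p) is true at c.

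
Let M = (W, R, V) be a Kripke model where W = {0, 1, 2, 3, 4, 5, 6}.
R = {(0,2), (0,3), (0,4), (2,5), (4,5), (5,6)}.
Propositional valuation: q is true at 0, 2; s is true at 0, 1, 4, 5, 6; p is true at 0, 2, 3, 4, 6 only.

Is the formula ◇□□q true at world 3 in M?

No

Recall that □ψ holds at a world iff ψ holds at every accessible world, and ◇ψ holds iff ψ holds at some accessible world.
At 3: no accessible worlds, so ◇□□q is false.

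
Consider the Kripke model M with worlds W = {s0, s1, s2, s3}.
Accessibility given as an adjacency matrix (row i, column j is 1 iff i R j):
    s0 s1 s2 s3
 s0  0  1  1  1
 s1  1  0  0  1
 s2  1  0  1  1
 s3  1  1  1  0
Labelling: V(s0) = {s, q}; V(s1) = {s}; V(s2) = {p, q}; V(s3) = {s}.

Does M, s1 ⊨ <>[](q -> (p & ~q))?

At s1: <>[](q -> (p & ~q)) requires [](q -> (p & ~q)) at some successor in {s0, s3}.
  At s0: [](q -> (p & ~q)) is false.
  At s3: [](q -> (p & ~q)) is false.
So <>[](q -> (p & ~q)) is false at s1.

No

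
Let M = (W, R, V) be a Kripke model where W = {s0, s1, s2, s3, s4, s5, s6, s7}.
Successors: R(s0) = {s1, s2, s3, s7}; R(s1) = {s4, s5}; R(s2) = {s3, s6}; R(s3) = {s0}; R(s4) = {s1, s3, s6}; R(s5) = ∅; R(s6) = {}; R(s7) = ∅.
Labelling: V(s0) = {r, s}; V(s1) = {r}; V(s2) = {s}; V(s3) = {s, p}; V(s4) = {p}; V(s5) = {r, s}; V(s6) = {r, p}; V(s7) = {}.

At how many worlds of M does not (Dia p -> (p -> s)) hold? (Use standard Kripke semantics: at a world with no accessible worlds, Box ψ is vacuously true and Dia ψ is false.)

Let φ = not (Dia p -> (p -> s)). Evaluate φ at each world:
  s0 (successors {s1, s2, s3, s7}): φ is false.
  s1 (successors {s4, s5}): φ is false.
  s2 (successors {s3, s6}): φ is false.
  s3 (successors {s0}): φ is false.
  s4 (successors {s1, s3, s6}): φ is true.
  s5 (successors ∅): φ is false.
  s6 (successors ∅): φ is false.
  s7 (successors ∅): φ is false.
For instance, at s1:
  At s1: Dia p -> (p -> s) is true, so not (Dia p -> (p -> s)) is false.
    At s1: Dia p is true, p -> s is true, so Dia p -> (p -> s) is true.
      At s1: Dia p requires p at some successor in {s4, s5}.
        p holds at s4, so Dia p is true at s1.
Satisfying worlds: {s4}

1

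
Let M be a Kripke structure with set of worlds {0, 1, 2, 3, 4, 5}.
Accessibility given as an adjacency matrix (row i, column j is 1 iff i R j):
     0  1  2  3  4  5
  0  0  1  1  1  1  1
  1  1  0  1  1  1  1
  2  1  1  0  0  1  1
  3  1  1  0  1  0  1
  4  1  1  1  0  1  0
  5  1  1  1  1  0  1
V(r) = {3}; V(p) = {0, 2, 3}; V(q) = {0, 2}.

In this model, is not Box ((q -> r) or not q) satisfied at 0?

Yes

Recall that Box ψ holds at a world iff ψ holds at every accessible world, and Dia ψ holds iff ψ holds at some accessible world.
At 0: Box ((q -> r) or not q) is false, so not Box ((q -> r) or not q) is true.
  At 0: Box ((q -> r) or not q) requires (q -> r) or not q at every successor {1, 2, 3, 4, 5}.
    (q -> r) or not q fails at 2, so Box ((q -> r) or not q) is false at 0.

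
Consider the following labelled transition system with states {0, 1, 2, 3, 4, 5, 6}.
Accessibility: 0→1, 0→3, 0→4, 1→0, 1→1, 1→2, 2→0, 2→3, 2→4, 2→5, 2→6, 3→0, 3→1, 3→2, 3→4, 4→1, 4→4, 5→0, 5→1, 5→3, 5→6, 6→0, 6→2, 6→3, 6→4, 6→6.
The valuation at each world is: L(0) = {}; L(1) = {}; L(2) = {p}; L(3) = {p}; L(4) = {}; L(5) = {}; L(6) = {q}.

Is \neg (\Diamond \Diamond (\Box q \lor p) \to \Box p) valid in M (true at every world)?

Let φ = \neg (\Diamond \Diamond (\Box q \lor p) \to \Box p). Evaluate φ at each world:
  0 (successors {1, 3, 4}): φ is true.
  1 (successors {0, 1, 2}): φ is true.
  2 (successors {0, 3, 4, 5, 6}): φ is true.
  3 (successors {0, 1, 2, 4}): φ is true.
  4 (successors {1, 4}): φ is true.
  5 (successors {0, 1, 3, 6}): φ is true.
  6 (successors {0, 2, 3, 4, 6}): φ is true.
For instance, at 1:
  At 1: \Diamond \Diamond (\Box q \lor p) \to \Box p is false, so \neg (\Diamond \Diamond (\Box q \lor p) \to \Box p) is true.
    At 1: \Diamond \Diamond (\Box q \lor p) is true, \Box p is false, so \Diamond \Diamond (\Box q \lor p) \to \Box p is false.
      At 1: \Diamond \Diamond (\Box q \lor p) requires \Diamond (\Box q \lor p) at some successor in {0, 1, 2}.
        \Diamond (\Box q \lor p) holds at 0, so \Diamond \Diamond (\Box q \lor p) is true at 1.
      At 1: \Box p requires p at every successor {0, 1, 2}.
        p fails at 0, so \Box p is false at 1.

Yes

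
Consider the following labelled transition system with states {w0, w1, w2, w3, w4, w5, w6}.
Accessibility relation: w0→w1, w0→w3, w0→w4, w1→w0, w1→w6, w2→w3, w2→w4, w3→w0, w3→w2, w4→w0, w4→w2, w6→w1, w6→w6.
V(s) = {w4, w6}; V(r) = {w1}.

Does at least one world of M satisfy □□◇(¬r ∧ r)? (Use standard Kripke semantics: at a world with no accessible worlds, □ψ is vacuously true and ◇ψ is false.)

Let φ = □□◇(¬r ∧ r). Evaluate φ at each world:
  w0 (successors {w1, w3, w4}): φ is false.
  w1 (successors {w0, w6}): φ is false.
  w2 (successors {w3, w4}): φ is false.
  w3 (successors {w0, w2}): φ is false.
  w4 (successors {w0, w2}): φ is false.
  w5 (successors ∅): φ is true.
  w6 (successors {w1, w6}): φ is false.
Detail at w5 (witness):
  At w5: no accessible worlds, so □□◇(¬r ∧ r) holds vacuously.

Yes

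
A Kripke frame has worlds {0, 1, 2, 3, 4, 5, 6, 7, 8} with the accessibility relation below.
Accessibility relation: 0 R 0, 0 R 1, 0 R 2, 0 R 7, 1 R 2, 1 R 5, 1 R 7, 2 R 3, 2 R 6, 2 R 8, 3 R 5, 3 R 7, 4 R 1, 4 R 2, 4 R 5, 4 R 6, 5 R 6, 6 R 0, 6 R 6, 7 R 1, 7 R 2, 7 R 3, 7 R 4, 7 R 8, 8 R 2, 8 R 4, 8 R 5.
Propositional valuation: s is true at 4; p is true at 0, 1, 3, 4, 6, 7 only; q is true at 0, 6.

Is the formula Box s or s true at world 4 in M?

At 4: Box s is false, s is true, so Box s or s is true.
  At 4: Box s requires s at every successor {1, 2, 5, 6}.
    s fails at 1, so Box s is false at 4.

Yes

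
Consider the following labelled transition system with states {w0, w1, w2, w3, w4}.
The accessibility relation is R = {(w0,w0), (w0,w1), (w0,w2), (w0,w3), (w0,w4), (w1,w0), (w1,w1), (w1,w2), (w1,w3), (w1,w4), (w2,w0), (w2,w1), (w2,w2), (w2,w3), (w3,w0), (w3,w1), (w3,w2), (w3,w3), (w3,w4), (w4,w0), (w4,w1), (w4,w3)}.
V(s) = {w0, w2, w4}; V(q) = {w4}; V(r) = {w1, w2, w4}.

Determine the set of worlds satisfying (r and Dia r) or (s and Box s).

Let φ = (r and Dia r) or (s and Box s). Evaluate φ at each world:
  w0 (successors {w0, w1, w2, w3, w4}): φ is false.
  w1 (successors {w0, w1, w2, w3, w4}): φ is true.
  w2 (successors {w0, w1, w2, w3}): φ is true.
  w3 (successors {w0, w1, w2, w3, w4}): φ is false.
  w4 (successors {w0, w1, w3}): φ is true.
For instance, at w3:
  At w3: r and Dia r is false, s and Box s is false, so (r and Dia r) or (s and Box s) is false.
    At w3: r is false, Dia r is true, so r and Dia r is false.
      At w3: Dia r requires r at some successor in {w0, w1, w2, w3, w4}.
        r holds at w1, so Dia r is true at w3.
    At w3: s is false, Box s is false, so s and Box s is false.
      At w3: Box s requires s at every successor {w0, w1, w2, w3, w4}.
        s fails at w1, so Box s is false at w3.
Satisfying worlds: {w1, w2, w4}

w1, w2, w4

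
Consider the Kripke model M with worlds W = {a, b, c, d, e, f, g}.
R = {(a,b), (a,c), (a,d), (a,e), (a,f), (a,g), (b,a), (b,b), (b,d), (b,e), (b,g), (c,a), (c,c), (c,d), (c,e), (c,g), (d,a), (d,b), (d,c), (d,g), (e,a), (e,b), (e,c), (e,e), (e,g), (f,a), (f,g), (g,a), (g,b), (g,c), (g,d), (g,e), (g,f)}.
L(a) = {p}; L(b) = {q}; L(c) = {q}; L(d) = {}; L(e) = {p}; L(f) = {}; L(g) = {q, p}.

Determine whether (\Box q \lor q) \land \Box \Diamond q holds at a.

No

At a: \Box q \lor q is false, \Box \Diamond q is true, so (\Box q \lor q) \land \Box \Diamond q is false.
  At a: \Box q is false, q is false, so \Box q \lor q is false.
    At a: \Box q requires q at every successor {b, c, d, e, f, g}.
      q fails at d, so \Box q is false at a.
  At a: \Box \Diamond q requires \Diamond q at every successor {b, c, d, e, f, g}.
    At b: \Diamond q is true.
    At c: \Diamond q is true.
    At d: \Diamond q is true.
    At e: \Diamond q is true.
    At f: \Diamond q is true.
    At g: \Diamond q is true.
  So \Box \Diamond q is true at a.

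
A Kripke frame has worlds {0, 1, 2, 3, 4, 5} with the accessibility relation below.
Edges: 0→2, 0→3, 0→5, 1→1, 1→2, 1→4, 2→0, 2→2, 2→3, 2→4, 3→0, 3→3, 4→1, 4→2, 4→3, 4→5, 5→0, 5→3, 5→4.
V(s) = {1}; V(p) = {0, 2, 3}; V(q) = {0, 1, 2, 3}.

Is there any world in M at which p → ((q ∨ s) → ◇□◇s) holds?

Let φ = p → ((q ∨ s) → ◇□◇s). Evaluate φ at each world:
  0 (successors {2, 3, 5}): φ is false.
  1 (successors {1, 2, 4}): φ is true.
  2 (successors {0, 2, 3, 4}): φ is false.
  3 (successors {0, 3}): φ is false.
  4 (successors {1, 2, 3, 5}): φ is true.
  5 (successors {0, 3, 4}): φ is true.
Detail at 1 (witness):
  At 1: p is false, (q ∨ s) → ◇□◇s is false, so p → ((q ∨ s) → ◇□◇s) is true.
    At 1: q ∨ s is true, ◇□◇s is false, so (q ∨ s) → ◇□◇s is false.
      At 1: ◇□◇s requires □◇s at some successor in {1, 2, 4}.
        At 1: □◇s is false.
        At 2: □◇s is false.
        At 4: □◇s is false.
      So ◇□◇s is false at 1.

Yes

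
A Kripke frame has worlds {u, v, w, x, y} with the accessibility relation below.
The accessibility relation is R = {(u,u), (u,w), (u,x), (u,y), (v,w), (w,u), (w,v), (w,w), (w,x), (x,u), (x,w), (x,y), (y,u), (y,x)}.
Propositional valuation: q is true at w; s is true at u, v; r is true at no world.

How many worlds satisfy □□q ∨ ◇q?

4

Let φ = □□q ∨ ◇q. Evaluate φ at each world:
  u (successors {u, w, x, y}): φ is true.
  v (successors {w}): φ is true.
  w (successors {u, v, w, x}): φ is true.
  x (successors {u, w, y}): φ is true.
  y (successors {u, x}): φ is false.
For instance, at w:
  At w: □□q is false, ◇q is true, so □□q ∨ ◇q is true.
    At w: □□q requires □q at every successor {u, v, w, x}.
      □q fails at u, so □□q is false at w.
    At w: ◇q requires q at some successor in {u, v, w, x}.
      q holds at w, so ◇q is true at w.
Satisfying worlds: {u, v, w, x}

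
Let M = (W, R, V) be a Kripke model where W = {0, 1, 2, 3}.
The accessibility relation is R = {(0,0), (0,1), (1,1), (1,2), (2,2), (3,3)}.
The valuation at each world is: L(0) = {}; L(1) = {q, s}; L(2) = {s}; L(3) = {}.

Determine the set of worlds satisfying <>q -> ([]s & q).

1, 2, 3

Let φ = <>q -> ([]s & q). Evaluate φ at each world:
  0 (successors {0, 1}): φ is false.
  1 (successors {1, 2}): φ is true.
  2 (successors {2}): φ is true.
  3 (successors {3}): φ is true.
For instance, at 0:
  At 0: <>q is true, []s & q is false, so <>q -> ([]s & q) is false.
    At 0: <>q requires q at some successor in {0, 1}.
      q holds at 1, so <>q is true at 0.
    At 0: []s is false, q is false, so []s & q is false.
      At 0: []s requires s at every successor {0, 1}.
        s fails at 0, so []s is false at 0.
Satisfying worlds: {1, 2, 3}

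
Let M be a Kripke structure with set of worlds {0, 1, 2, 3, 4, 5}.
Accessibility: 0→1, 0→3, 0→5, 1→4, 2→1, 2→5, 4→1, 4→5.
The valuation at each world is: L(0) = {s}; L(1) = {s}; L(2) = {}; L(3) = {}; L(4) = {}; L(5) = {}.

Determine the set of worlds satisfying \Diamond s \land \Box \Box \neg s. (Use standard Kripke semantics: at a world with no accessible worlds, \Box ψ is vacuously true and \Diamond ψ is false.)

Let φ = \Diamond s \land \Box \Box \neg s. Evaluate φ at each world:
  0 (successors {1, 3, 5}): φ is true.
  1 (successors {4}): φ is false.
  2 (successors {1, 5}): φ is true.
  3 (successors ∅): φ is false.
  4 (successors {1, 5}): φ is true.
  5 (successors ∅): φ is false.
For instance, at 1:
  At 1: \Diamond s is false, \Box \Box \neg s is false, so \Diamond s \land \Box \Box \neg s is false.
    At 1: \Diamond s requires s at some successor in {4}.
      At 4: s is false.
    So \Diamond s is false at 1.
    At 1: \Box \Box \neg s requires \Box \neg s at every successor {4}.
      \Box \neg s fails at 4, so \Box \Box \neg s is false at 1.
Satisfying worlds: {0, 2, 4}

0, 2, 4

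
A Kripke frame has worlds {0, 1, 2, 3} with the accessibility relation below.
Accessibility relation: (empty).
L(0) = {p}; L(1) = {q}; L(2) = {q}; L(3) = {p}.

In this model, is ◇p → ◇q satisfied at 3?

Yes

Recall that ◇ψ holds at a world iff ψ holds at some accessible world.
At 3: ◇p is false, ◇q is false, so ◇p → ◇q is true.
  At 3: no accessible worlds, so ◇p is false.
  At 3: no accessible worlds, so ◇q is false.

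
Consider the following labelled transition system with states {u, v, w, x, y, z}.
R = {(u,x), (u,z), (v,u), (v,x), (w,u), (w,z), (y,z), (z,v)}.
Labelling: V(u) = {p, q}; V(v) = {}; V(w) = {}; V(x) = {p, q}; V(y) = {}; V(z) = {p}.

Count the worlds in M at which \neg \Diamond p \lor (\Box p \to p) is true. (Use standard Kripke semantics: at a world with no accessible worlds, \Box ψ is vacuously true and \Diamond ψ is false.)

Let φ = \neg \Diamond p \lor (\Box p \to p). Evaluate φ at each world:
  u (successors {x, z}): φ is true.
  v (successors {u, x}): φ is false.
  w (successors {u, z}): φ is false.
  x (successors ∅): φ is true.
  y (successors {z}): φ is false.
  z (successors {v}): φ is true.
For instance, at w:
  At w: \neg \Diamond p is false, \Box p \to p is false, so \neg \Diamond p \lor (\Box p \to p) is false.
    At w: \Diamond p is true, so \neg \Diamond p is false.
      At w: \Diamond p requires p at some successor in {u, z}.
        p holds at u, so \Diamond p is true at w.
    At w: \Box p is true, p is false, so \Box p \to p is false.
      At w: \Box p requires p at every successor {u, z}.
        At u: p is true.
        At z: p is true.
      So \Box p is true at w.
Satisfying worlds: {u, x, z}

3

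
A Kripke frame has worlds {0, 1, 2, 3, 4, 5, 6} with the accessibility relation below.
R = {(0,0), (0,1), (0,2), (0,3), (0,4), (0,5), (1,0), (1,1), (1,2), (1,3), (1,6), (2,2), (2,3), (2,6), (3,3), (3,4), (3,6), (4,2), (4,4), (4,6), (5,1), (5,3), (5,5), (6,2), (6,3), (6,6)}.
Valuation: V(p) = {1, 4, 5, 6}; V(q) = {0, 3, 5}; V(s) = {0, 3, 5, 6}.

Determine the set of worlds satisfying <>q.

0, 1, 2, 3, 5, 6

Let φ = <>q. Evaluate φ at each world:
  0 (successors {0, 1, 2, 3, 4, 5}): φ is true.
  1 (successors {0, 1, 2, 3, 6}): φ is true.
  2 (successors {2, 3, 6}): φ is true.
  3 (successors {3, 4, 6}): φ is true.
  4 (successors {2, 4, 6}): φ is false.
  5 (successors {1, 3, 5}): φ is true.
  6 (successors {2, 3, 6}): φ is true.
For instance, at 5:
  At 5: <>q requires q at some successor in {1, 3, 5}.
    q holds at 3, so <>q is true at 5.
Satisfying worlds: {0, 1, 2, 3, 5, 6}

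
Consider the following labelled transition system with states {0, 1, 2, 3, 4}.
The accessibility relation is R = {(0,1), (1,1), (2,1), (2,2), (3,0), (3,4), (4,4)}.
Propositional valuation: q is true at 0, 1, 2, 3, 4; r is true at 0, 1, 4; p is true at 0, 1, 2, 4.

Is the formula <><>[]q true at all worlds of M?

Recall that []ψ holds at a world iff ψ holds at every accessible world, and <>ψ holds iff ψ holds at some accessible world.
Let φ = <><>[]q. Evaluate φ at each world:
  0 (successors {1}): φ is true.
  1 (successors {1}): φ is true.
  2 (successors {1, 2}): φ is true.
  3 (successors {0, 4}): φ is true.
  4 (successors {4}): φ is true.
For instance, at 4:
  At 4: <><>[]q requires <>[]q at some successor in {4}.
    <>[]q holds at 4, so <><>[]q is true at 4.
      At 4: <>[]q requires []q at some successor in {4}.
        []q holds at 4, so <>[]q is true at 4.

Yes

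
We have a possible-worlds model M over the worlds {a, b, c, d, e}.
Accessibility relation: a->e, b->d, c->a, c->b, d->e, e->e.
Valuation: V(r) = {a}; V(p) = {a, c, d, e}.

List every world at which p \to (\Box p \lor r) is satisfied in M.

Recall that \Box ψ holds at a world iff ψ holds at every accessible world, and \Diamond ψ holds iff ψ holds at some accessible world.
Let φ = p \to (\Box p \lor r). Evaluate φ at each world:
  a (successors {e}): φ is true.
  b (successors {d}): φ is true.
  c (successors {a, b}): φ is false.
  d (successors {e}): φ is true.
  e (successors {e}): φ is true.
For instance, at c:
  At c: p is true, \Box p \lor r is false, so p \to (\Box p \lor r) is false.
    At c: \Box p is false, r is false, so \Box p \lor r is false.
      At c: \Box p requires p at every successor {a, b}.
        p fails at b, so \Box p is false at c.
Satisfying worlds: {a, b, d, e}

a, b, d, e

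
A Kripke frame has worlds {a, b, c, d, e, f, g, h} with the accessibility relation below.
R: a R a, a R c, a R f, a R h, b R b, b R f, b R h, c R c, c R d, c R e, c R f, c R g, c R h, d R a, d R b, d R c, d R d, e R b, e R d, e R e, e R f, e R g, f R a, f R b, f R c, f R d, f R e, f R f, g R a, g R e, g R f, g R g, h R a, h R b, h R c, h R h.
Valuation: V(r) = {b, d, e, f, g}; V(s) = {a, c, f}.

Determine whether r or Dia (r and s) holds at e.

Yes

Recall that Dia ψ holds at a world iff ψ holds at some accessible world.
At e: r is true, Dia (r and s) is true, so r or Dia (r and s) is true.
  At e: Dia (r and s) requires r and s at some successor in {b, d, e, f, g}.
    r and s holds at f, so Dia (r and s) is true at e.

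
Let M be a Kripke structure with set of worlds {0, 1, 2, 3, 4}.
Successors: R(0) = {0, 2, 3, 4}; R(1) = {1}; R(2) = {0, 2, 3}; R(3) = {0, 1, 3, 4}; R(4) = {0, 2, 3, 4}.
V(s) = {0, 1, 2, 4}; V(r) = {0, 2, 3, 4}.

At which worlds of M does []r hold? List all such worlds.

0, 2, 4

Let φ = []r. Evaluate φ at each world:
  0 (successors {0, 2, 3, 4}): φ is true.
  1 (successors {1}): φ is false.
  2 (successors {0, 2, 3}): φ is true.
  3 (successors {0, 1, 3, 4}): φ is false.
  4 (successors {0, 2, 3, 4}): φ is true.
For instance, at 0:
  At 0: []r requires r at every successor {0, 2, 3, 4}.
    At 0: r is true.
    At 2: r is true.
    At 3: r is true.
    At 4: r is true.
  So []r is true at 0.
Satisfying worlds: {0, 2, 4}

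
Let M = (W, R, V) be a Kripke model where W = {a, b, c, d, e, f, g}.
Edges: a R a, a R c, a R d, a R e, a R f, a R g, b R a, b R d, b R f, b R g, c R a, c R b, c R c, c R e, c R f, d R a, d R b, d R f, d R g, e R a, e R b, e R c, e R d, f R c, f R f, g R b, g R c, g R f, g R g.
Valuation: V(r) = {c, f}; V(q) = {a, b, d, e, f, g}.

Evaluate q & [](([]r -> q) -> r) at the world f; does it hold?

Yes

Recall that []ψ holds at a world iff ψ holds at every accessible world, and <>ψ holds iff ψ holds at some accessible world.
At f: q is true, [](([]r -> q) -> r) is true, so q & [](([]r -> q) -> r) is true.
  At f: [](([]r -> q) -> r) requires ([]r -> q) -> r at every successor {c, f}.
      At c: []r -> q is true, r is true, so ([]r -> q) -> r is true.
      At f: []r -> q is true, r is true, so ([]r -> q) -> r is true.
  So [](([]r -> q) -> r) is true at f.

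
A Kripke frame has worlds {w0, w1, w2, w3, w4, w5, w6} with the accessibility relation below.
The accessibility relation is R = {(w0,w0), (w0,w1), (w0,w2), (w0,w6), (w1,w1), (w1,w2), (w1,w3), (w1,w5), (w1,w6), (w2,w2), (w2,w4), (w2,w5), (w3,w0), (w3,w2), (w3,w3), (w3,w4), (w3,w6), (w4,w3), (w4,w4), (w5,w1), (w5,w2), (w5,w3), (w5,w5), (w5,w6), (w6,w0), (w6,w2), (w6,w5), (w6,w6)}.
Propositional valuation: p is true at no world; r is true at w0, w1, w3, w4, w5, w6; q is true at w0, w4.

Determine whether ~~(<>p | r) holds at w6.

At w6: ~(<>p | r) is false, so ~~(<>p | r) is true.
  At w6: <>p | r is true, so ~(<>p | r) is false.
    At w6: <>p is false, r is true, so <>p | r is true.
      At w6: <>p requires p at some successor in {w0, w2, w5, w6}.
        At w0: p is false.
        At w2: p is false.
        At w5: p is false.
        At w6: p is false.
      So <>p is false at w6.

Yes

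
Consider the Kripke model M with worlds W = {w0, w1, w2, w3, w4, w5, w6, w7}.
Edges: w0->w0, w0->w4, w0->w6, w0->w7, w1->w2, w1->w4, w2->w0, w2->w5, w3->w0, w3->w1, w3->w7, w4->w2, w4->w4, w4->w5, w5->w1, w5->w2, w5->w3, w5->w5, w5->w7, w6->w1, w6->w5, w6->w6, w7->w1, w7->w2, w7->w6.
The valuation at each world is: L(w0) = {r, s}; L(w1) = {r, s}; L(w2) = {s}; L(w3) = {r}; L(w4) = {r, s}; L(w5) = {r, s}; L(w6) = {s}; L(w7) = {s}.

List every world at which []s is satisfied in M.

Let φ = []s. Evaluate φ at each world:
  w0 (successors {w0, w4, w6, w7}): φ is true.
  w1 (successors {w2, w4}): φ is true.
  w2 (successors {w0, w5}): φ is true.
  w3 (successors {w0, w1, w7}): φ is true.
  w4 (successors {w2, w4, w5}): φ is true.
  w5 (successors {w1, w2, w3, w5, w7}): φ is false.
  w6 (successors {w1, w5, w6}): φ is true.
  w7 (successors {w1, w2, w6}): φ is true.
For instance, at w1:
  At w1: []s requires s at every successor {w2, w4}.
    At w2: s is true.
    At w4: s is true.
  So []s is true at w1.
Satisfying worlds: {w0, w1, w2, w3, w4, w6, w7}

w0, w1, w2, w3, w4, w6, w7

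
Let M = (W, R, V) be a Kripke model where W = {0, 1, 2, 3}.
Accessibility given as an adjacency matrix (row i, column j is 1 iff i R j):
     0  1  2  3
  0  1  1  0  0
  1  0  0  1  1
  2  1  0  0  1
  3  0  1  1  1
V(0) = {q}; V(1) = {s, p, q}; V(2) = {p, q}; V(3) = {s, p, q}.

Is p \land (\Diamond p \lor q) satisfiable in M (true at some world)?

Yes

Recall that \Diamond ψ holds at a world iff ψ holds at some accessible world.
Let φ = p \land (\Diamond p \lor q). Evaluate φ at each world:
  0 (successors {0, 1}): φ is false.
  1 (successors {2, 3}): φ is true.
  2 (successors {0, 3}): φ is true.
  3 (successors {1, 2, 3}): φ is true.
Detail at 1 (witness):
  At 1: p is true, \Diamond p \lor q is true, so p \land (\Diamond p \lor q) is true.
    At 1: \Diamond p is true, q is true, so \Diamond p \lor q is true.
      At 1: \Diamond p requires p at some successor in {2, 3}.
        p holds at 2, so \Diamond p is true at 1.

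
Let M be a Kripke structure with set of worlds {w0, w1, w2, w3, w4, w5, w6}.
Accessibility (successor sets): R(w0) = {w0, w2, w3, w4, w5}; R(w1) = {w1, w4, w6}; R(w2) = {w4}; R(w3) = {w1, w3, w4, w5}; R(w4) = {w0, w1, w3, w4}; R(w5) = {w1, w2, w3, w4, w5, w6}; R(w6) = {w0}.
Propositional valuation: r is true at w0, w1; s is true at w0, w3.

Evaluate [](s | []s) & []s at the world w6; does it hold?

Yes

At w6: [](s | []s) is true, []s is true, so [](s | []s) & []s is true.
  At w6: [](s | []s) requires s | []s at every successor {w0}.
      At w0: s is true, []s is false, so s | []s is true.
  So [](s | []s) is true at w6.
  At w6: []s requires s at every successor {w0}.
    At w0: s is true.
  So []s is true at w6.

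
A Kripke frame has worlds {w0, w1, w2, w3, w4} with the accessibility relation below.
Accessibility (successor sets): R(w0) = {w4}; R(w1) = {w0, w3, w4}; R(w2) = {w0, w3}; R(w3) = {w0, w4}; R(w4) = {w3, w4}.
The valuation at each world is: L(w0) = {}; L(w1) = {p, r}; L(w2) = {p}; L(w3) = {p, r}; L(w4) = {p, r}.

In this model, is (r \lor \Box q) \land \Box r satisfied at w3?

No

At w3: r \lor \Box q is true, \Box r is false, so (r \lor \Box q) \land \Box r is false.
  At w3: r is true, \Box q is false, so r \lor \Box q is true.
    At w3: \Box q requires q at every successor {w0, w4}.
      q fails at w0, so \Box q is false at w3.
  At w3: \Box r requires r at every successor {w0, w4}.
    r fails at w0, so \Box r is false at w3.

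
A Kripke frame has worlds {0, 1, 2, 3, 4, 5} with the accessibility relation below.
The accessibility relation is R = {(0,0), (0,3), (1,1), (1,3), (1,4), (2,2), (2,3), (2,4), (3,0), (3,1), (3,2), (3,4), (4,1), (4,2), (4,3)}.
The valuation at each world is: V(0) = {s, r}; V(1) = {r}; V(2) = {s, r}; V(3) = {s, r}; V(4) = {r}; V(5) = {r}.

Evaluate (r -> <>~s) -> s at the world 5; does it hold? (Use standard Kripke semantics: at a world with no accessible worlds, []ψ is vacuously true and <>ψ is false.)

Yes

At 5: r -> <>~s is false, s is false, so (r -> <>~s) -> s is true.
  At 5: r is true, <>~s is false, so r -> <>~s is false.
    At 5: no accessible worlds, so <>~s is false.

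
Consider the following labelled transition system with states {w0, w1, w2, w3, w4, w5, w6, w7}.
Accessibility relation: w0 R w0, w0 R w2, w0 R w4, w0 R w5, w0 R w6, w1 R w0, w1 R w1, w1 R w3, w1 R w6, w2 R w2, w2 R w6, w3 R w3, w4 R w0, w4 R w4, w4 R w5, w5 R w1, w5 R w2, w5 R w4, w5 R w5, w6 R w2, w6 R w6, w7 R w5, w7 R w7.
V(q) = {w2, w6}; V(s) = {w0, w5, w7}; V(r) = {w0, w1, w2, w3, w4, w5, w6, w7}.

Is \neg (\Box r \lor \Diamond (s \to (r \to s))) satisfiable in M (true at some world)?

No

Let φ = \neg (\Box r \lor \Diamond (s \to (r \to s))). Evaluate φ at each world:
  w0 (successors {w0, w2, w4, w5, w6}): φ is false.
  w1 (successors {w0, w1, w3, w6}): φ is false.
  w2 (successors {w2, w6}): φ is false.
  w3 (successors {w3}): φ is false.
  w4 (successors {w0, w4, w5}): φ is false.
  w5 (successors {w1, w2, w4, w5}): φ is false.
  w6 (successors {w2, w6}): φ is false.
  w7 (successors {w5, w7}): φ is false.
For instance, at w3:
  At w3: \Box r \lor \Diamond (s \to (r \to s)) is true, so \neg (\Box r \lor \Diamond (s \to (r \to s))) is false.
    At w3: \Box r is true, \Diamond (s \to (r \to s)) is true, so \Box r \lor \Diamond (s \to (r \to s)) is true.
      At w3: \Box r requires r at every successor {w3}.
        At w3: r is true.
      So \Box r is true at w3.
      At w3: \Diamond (s \to (r \to s)) requires s \to (r \to s) at some successor in {w3}.
        s \to (r \to s) holds at w3, so \Diamond (s \to (r \to s)) is true at w3.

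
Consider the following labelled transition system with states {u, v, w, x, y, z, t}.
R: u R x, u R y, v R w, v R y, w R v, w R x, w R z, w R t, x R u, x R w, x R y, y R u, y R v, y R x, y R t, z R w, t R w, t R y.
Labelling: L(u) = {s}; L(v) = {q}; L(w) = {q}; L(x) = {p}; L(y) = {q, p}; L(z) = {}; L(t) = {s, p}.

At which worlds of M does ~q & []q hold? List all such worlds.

Recall that []ψ holds at a world iff ψ holds at every accessible world, and <>ψ holds iff ψ holds at some accessible world.
Let φ = ~q & []q. Evaluate φ at each world:
  u (successors {x, y}): φ is false.
  v (successors {w, y}): φ is false.
  w (successors {v, x, z, t}): φ is false.
  x (successors {u, w, y}): φ is false.
  y (successors {u, v, x, t}): φ is false.
  z (successors {w}): φ is true.
  t (successors {w, y}): φ is true.
For instance, at x:
  At x: ~q is true, []q is false, so ~q & []q is false.
    At x: []q requires q at every successor {u, w, y}.
      q fails at u, so []q is false at x.
Satisfying worlds: {z, t}

z, t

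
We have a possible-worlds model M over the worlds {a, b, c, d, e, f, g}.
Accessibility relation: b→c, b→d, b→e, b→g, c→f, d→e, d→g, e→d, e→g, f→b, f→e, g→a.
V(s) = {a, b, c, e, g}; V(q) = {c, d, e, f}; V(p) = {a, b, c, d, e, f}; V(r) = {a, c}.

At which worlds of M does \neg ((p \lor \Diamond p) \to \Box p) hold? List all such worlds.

b, d, e

Let φ = \neg ((p \lor \Diamond p) \to \Box p). Evaluate φ at each world:
  a (successors ∅): φ is false.
  b (successors {c, d, e, g}): φ is true.
  c (successors {f}): φ is false.
  d (successors {e, g}): φ is true.
  e (successors {d, g}): φ is true.
  f (successors {b, e}): φ is false.
  g (successors {a}): φ is false.
For instance, at b:
  At b: (p \lor \Diamond p) \to \Box p is false, so \neg ((p \lor \Diamond p) \to \Box p) is true.
    At b: p \lor \Diamond p is true, \Box p is false, so (p \lor \Diamond p) \to \Box p is false.
      At b: p is true, \Diamond p is true, so p \lor \Diamond p is true.
      At b: \Box p requires p at every successor {c, d, e, g}.
        p fails at g, so \Box p is false at b.
Satisfying worlds: {b, d, e}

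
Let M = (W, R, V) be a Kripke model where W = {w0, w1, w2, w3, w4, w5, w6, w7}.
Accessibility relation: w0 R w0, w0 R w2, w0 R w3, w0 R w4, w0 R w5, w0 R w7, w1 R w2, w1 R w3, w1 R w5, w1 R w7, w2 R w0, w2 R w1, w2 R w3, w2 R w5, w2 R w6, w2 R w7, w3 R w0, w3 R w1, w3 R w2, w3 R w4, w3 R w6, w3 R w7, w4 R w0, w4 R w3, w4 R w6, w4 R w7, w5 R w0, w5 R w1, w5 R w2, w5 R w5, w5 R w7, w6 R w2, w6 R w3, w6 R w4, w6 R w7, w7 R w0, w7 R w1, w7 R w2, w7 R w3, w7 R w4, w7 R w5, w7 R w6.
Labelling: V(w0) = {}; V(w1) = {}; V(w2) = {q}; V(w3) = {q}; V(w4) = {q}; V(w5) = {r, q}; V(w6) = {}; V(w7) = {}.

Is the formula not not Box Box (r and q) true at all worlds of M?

Let φ = not not Box Box (r and q). Evaluate φ at each world:
  w0 (successors {w0, w2, w3, w4, w5, w7}): φ is false.
  w1 (successors {w2, w3, w5, w7}): φ is false.
  w2 (successors {w0, w1, w3, w5, w6, w7}): φ is false.
  w3 (successors {w0, w1, w2, w4, w6, w7}): φ is false.
  w4 (successors {w0, w3, w6, w7}): φ is false.
  w5 (successors {w0, w1, w2, w5, w7}): φ is false.
  w6 (successors {w2, w3, w4, w7}): φ is false.
  w7 (successors {w0, w1, w2, w3, w4, w5, w6}): φ is false.
Detail at w0 (counterexample):
  At w0: not Box Box (r and q) is true, so not not Box Box (r and q) is false.
    At w0: Box Box (r and q) is false, so not Box Box (r and q) is true.
      At w0: Box Box (r and q) requires Box (r and q) at every successor {w0, w2, w3, w4, w5, w7}.
        Box (r and q) fails at w0, so Box Box (r and q) is false at w0.

No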